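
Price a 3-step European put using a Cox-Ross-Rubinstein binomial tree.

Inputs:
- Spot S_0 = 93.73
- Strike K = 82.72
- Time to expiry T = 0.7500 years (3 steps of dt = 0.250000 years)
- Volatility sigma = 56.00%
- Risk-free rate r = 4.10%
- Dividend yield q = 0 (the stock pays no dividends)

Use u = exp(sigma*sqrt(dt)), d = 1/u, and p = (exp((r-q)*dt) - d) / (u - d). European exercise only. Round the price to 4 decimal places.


dt = T/N = 0.250000
u = exp(sigma*sqrt(dt)) = 1.323130; d = 1/u = 0.755784
p = (exp((r-q)*dt) - d) / (u - d) = 0.448613
Discount per step: exp(-r*dt) = 0.989802
Stock lattice S(k, i) with i counting down-moves:
  k=0: S(0,0) = 93.7300
  k=1: S(1,0) = 124.0170; S(1,1) = 70.8396
  k=2: S(2,0) = 164.0905; S(2,1) = 93.7300; S(2,2) = 53.5394
  k=3: S(3,0) = 217.1131; S(3,1) = 124.0170; S(3,2) = 70.8396; S(3,3) = 40.4642
Terminal payoffs V(N, i) = max(K - S_T, 0):
  V(3,0) = 0.000000; V(3,1) = 0.000000; V(3,2) = 11.880390; V(3,3) = 42.255773
Backward induction: V(k, i) = exp(-r*dt) * [p * V(k+1, i) + (1-p) * V(k+1, i+1)].
  V(2,0) = exp(-r*dt) * [p*0.000000 + (1-p)*0.000000] = 0.000000
  V(2,1) = exp(-r*dt) * [p*0.000000 + (1-p)*11.880390] = 6.483888
  V(2,2) = exp(-r*dt) * [p*11.880390 + (1-p)*42.255773] = 28.337025
  V(1,0) = exp(-r*dt) * [p*0.000000 + (1-p)*6.483888] = 3.538672
  V(1,1) = exp(-r*dt) * [p*6.483888 + (1-p)*28.337025] = 18.344421
  V(0,0) = exp(-r*dt) * [p*3.538672 + (1-p)*18.344421] = 11.583029

Answer: Price = V(0,0) = 11.5830


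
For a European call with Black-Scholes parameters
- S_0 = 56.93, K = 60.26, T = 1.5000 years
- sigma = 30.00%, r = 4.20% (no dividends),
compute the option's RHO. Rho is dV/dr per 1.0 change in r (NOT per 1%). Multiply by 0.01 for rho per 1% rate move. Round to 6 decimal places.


Answer: Rho = 36.808564

Derivation:
d1 = 0.2004605503; d2 = -0.1669629111
phi(d1) = 0.3910066352; exp(-qT) = 1.0000000000; exp(-rT) = 0.9389434737
N(d2) = 0.4336996159
Rho = K*T*exp(-rT)*N(d2) = 60.2600 * 1.5000 * 0.9389434737 * 0.4336996159 = 36.808564


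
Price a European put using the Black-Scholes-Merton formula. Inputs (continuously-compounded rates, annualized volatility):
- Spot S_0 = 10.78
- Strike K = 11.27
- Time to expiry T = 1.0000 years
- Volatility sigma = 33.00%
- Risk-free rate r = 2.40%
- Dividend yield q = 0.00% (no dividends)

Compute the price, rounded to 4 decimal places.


Answer: Price = 1.5415

Derivation:
d1 = (ln(S/K) + (r - q + 0.5*sigma^2) * T) / (sigma * sqrt(T)) = 0.10302496
d2 = d1 - sigma * sqrt(T) = -0.22697504
exp(-rT) = 0.97628571; exp(-qT) = 1.00000000
P = K * exp(-rT) * N(-d2) - S_0 * exp(-qT) * N(-d1)
N(-d1) = 0.45897158; N(-d2) = 0.58977842
P = 11.2700 * 0.97628571 * 0.58977842 - 10.7800 * 1.00000000 * 0.45897158 = 1.5415


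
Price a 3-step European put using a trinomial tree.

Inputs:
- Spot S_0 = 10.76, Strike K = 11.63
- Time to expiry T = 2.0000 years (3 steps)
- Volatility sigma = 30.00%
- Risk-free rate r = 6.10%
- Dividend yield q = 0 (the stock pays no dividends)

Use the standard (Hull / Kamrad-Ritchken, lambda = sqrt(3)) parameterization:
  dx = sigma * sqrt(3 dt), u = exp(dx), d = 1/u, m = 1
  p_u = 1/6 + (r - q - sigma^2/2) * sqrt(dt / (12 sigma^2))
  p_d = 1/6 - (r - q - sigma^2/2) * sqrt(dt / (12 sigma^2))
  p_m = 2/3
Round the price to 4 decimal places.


Answer: Price = V(0,0) = 1.5231

Derivation:
dt = T/N = 0.666667; dx = sigma*sqrt(3*dt) = 0.424264
u = exp(dx) = 1.528465; d = 1/u = 0.654251
p_u = 0.179237, p_m = 0.666667, p_d = 0.154096
Discount per step: exp(-r*dt) = 0.960149
Stock lattice S(k, j) with j the centered position index:
  k=0: S(0,+0) = 10.7600
  k=1: S(1,-1) = 7.0397; S(1,+0) = 10.7600; S(1,+1) = 16.4463
  k=2: S(2,-2) = 4.6058; S(2,-1) = 7.0397; S(2,+0) = 10.7600; S(2,+1) = 16.4463; S(2,+2) = 25.1376
  k=3: S(3,-3) = 3.0133; S(3,-2) = 4.6058; S(3,-1) = 7.0397; S(3,+0) = 10.7600; S(3,+1) = 16.4463; S(3,+2) = 25.1376; S(3,+3) = 38.4219
Terminal payoffs V(N, j) = max(K - S_T, 0):
  V(3,-3) = 8.616677; V(3,-2) = 7.024241; V(3,-1) = 4.590258; V(3,+0) = 0.870000; V(3,+1) = 0.000000; V(3,+2) = 0.000000; V(3,+3) = 0.000000
Backward induction: V(k, j) = exp(-r*dt) * [p_u * V(k+1, j+1) + p_m * V(k+1, j) + p_d * V(k+1, j-1)]
  V(2,-2) = exp(-r*dt) * [p_u*4.590258 + p_m*7.024241 + p_d*8.616677] = 6.561052
  V(2,-1) = exp(-r*dt) * [p_u*0.870000 + p_m*4.590258 + p_d*7.024241] = 4.127216
  V(2,+0) = exp(-r*dt) * [p_u*0.000000 + p_m*0.870000 + p_d*4.590258] = 1.236038
  V(2,+1) = exp(-r*dt) * [p_u*0.000000 + p_m*0.000000 + p_d*0.870000] = 0.128721
  V(2,+2) = exp(-r*dt) * [p_u*0.000000 + p_m*0.000000 + p_d*0.000000] = 0.000000
  V(1,-1) = exp(-r*dt) * [p_u*1.236038 + p_m*4.127216 + p_d*6.561052] = 3.825285
  V(1,+0) = exp(-r*dt) * [p_u*0.128721 + p_m*1.236038 + p_d*4.127216] = 1.423982
  V(1,+1) = exp(-r*dt) * [p_u*0.000000 + p_m*0.128721 + p_d*1.236038] = 0.265272
  V(0,+0) = exp(-r*dt) * [p_u*0.265272 + p_m*1.423982 + p_d*3.825285] = 1.523112


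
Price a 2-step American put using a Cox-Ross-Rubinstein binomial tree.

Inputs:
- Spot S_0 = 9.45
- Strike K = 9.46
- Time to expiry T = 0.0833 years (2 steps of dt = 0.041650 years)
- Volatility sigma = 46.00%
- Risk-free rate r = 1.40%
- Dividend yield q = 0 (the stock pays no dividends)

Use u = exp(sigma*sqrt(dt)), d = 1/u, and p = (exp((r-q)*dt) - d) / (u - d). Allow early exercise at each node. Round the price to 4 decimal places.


Answer: Price = V(0,0) = 0.4481

Derivation:
dt = T/N = 0.041650
u = exp(sigma*sqrt(dt)) = 1.098426; d = 1/u = 0.910394
p = (exp((r-q)*dt) - d) / (u - d) = 0.479650
Discount per step: exp(-r*dt) = 0.999417
Stock lattice S(k, i) with i counting down-moves:
  k=0: S(0,0) = 9.4500
  k=1: S(1,0) = 10.3801; S(1,1) = 8.6032
  k=2: S(2,0) = 11.4018; S(2,1) = 9.4500; S(2,2) = 7.8323
Terminal payoffs V(N, i) = max(K - S_T, 0):
  V(2,0) = 0.000000; V(2,1) = 0.010000; V(2,2) = 1.627685
Backward induction: V(k, i) = exp(-r*dt) * [p * V(k+1, i) + (1-p) * V(k+1, i+1)]; then take max(V_cont, immediate exercise) for American.
  V(1,0) = exp(-r*dt) * [p*0.000000 + (1-p)*0.010000] = 0.005200; exercise = 0.000000; V(1,0) = max -> 0.005200
  V(1,1) = exp(-r*dt) * [p*0.010000 + (1-p)*1.627685] = 0.851267; exercise = 0.856781; V(1,1) = max -> 0.856781
  V(0,0) = exp(-r*dt) * [p*0.005200 + (1-p)*0.856781] = 0.448059; exercise = 0.010000; V(0,0) = max -> 0.448059


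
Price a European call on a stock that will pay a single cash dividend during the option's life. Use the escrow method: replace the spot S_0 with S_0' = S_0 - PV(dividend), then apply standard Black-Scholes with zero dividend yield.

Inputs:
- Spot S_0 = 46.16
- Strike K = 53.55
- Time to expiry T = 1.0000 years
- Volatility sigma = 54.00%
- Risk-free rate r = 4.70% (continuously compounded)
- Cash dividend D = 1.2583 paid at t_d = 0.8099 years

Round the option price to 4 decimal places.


PV(D) = D * exp(-r * t_d) = 1.2583 * 0.96265008 = 1.21130259
S_0' = S_0 - PV(D) = 46.1600 - 1.21130259 = 44.94869741
d1 = (ln(S_0'/K) + (r + sigma^2/2)*T) / (sigma*sqrt(T)) = 0.03278886
d2 = d1 - sigma*sqrt(T) = -0.50721114
exp(-rT) = 0.95408740
N(d1) = 0.51307852; N(d2) = 0.30600334
C = S_0' * N(d1) - K * exp(-rT) * N(d2) = 44.94869741 * 0.51307852 - 53.5500 * 0.95408740 * 0.30600334 = 7.4281

Answer: Price = 7.4281


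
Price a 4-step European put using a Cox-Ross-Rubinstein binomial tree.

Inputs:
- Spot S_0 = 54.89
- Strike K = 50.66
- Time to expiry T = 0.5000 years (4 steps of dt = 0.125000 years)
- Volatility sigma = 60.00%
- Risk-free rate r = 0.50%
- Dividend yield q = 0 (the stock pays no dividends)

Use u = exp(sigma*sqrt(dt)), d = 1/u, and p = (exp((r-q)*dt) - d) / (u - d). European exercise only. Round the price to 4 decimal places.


dt = T/N = 0.125000
u = exp(sigma*sqrt(dt)) = 1.236311; d = 1/u = 0.808858
p = (exp((r-q)*dt) - d) / (u - d) = 0.448628
Discount per step: exp(-r*dt) = 0.999375
Stock lattice S(k, i) with i counting down-moves:
  k=0: S(0,0) = 54.8900
  k=1: S(1,0) = 67.8611; S(1,1) = 44.3982
  k=2: S(2,0) = 83.8975; S(2,1) = 54.8900; S(2,2) = 35.9118
  k=3: S(3,0) = 103.7234; S(3,1) = 67.8611; S(3,2) = 44.3982; S(3,3) = 29.0476
  k=4: S(4,0) = 128.2343; S(4,1) = 83.8975; S(4,2) = 54.8900; S(4,3) = 35.9118; S(4,4) = 23.4954
Terminal payoffs V(N, i) = max(K - S_T, 0):
  V(4,0) = 0.000000; V(4,1) = 0.000000; V(4,2) = 0.000000; V(4,3) = 14.748158; V(4,4) = 27.164638
Backward induction: V(k, i) = exp(-r*dt) * [p * V(k+1, i) + (1-p) * V(k+1, i+1)].
  V(3,0) = exp(-r*dt) * [p*0.000000 + (1-p)*0.000000] = 0.000000
  V(3,1) = exp(-r*dt) * [p*0.000000 + (1-p)*0.000000] = 0.000000
  V(3,2) = exp(-r*dt) * [p*0.000000 + (1-p)*14.748158] = 8.126647
  V(3,3) = exp(-r*dt) * [p*14.748158 + (1-p)*27.164638] = 21.580770
  V(2,0) = exp(-r*dt) * [p*0.000000 + (1-p)*0.000000] = 0.000000
  V(2,1) = exp(-r*dt) * [p*0.000000 + (1-p)*8.126647] = 4.478009
  V(2,2) = exp(-r*dt) * [p*8.126647 + (1-p)*21.580770] = 15.535167
  V(1,0) = exp(-r*dt) * [p*0.000000 + (1-p)*4.478009] = 2.467508
  V(1,1) = exp(-r*dt) * [p*4.478009 + (1-p)*15.535167] = 10.568014
  V(0,0) = exp(-r*dt) * [p*2.467508 + (1-p)*10.568014] = 6.929571

Answer: Price = V(0,0) = 6.9296


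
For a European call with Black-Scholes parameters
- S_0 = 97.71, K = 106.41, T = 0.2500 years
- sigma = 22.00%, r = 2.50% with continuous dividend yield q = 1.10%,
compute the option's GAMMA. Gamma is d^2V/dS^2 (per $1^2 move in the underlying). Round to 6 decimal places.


Answer: Gamma = 0.029203

Derivation:
d1 = -0.6885968136; d2 = -0.7985968136
phi(d1) = 0.3147359269; exp(-qT) = 0.9972537778; exp(-rT) = 0.9937694906
Gamma = exp(-qT) * phi(d1) / (S * sigma * sqrt(T)) = 0.9972537778 * 0.3147359269 / (97.7100 * 0.2200 * 0.5000000000) = 0.029203


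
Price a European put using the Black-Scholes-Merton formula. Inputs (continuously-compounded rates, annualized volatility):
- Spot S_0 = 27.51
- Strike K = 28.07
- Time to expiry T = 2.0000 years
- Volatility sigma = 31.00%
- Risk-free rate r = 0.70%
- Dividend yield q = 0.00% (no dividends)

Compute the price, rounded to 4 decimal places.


d1 = (ln(S/K) + (r - q + 0.5*sigma^2) * T) / (sigma * sqrt(T)) = 0.20517088
d2 = d1 - sigma * sqrt(T) = -0.23323533
exp(-rT) = 0.98609754; exp(-qT) = 1.00000000
P = K * exp(-rT) * N(-d2) - S_0 * exp(-qT) * N(-d1)
N(-d1) = 0.41871931; N(-d2) = 0.59221066
P = 28.0700 * 0.98609754 * 0.59221066 - 27.5100 * 1.00000000 * 0.41871931 = 4.8733

Answer: Price = 4.8733


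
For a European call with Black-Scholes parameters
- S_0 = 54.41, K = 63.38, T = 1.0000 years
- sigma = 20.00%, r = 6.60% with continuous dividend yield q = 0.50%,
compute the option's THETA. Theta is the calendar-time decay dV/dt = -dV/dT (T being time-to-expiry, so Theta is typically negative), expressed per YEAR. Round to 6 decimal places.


d1 = -0.3580019688; d2 = -0.5580019688
phi(d1) = 0.3741789059; exp(-qT) = 0.9950124792; exp(-rT) = 0.9361308643
Theta = -S*exp(-qT)*phi(d1)*sigma/(2*sqrt(T)) - r*K*exp(-rT)*N(d2) + q*S*exp(-qT)*N(d1)
N(d1) = 0.3601709201; N(d2) = 0.2884215199; sqrt(T) = 1.0000000000
Term 1 = -54.4100 * 0.9950124792 * 0.3741789059 * 0.2000 / (2 * 1.0000000000) = -2.0257532964
Term 2 = -0.0660 * 63.3800 * 0.9361308643 * 0.2884215199 = -1.1294327993
Term 3 = 0.0050 * 54.4100 * 0.9950124792 * 0.3601709201 = 0.0974957991
Theta = -2.0257532964 + (-1.1294327993) + (0.0974957991) = -3.057690

Answer: Theta = -3.057690


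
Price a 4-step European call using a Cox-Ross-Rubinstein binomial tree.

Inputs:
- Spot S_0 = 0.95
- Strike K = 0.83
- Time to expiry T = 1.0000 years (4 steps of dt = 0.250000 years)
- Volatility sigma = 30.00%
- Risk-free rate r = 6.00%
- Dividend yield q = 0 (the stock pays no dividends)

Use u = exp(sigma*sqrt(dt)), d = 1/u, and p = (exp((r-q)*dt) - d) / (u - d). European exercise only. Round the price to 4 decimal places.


Answer: Price = V(0,0) = 0.2129

Derivation:
dt = T/N = 0.250000
u = exp(sigma*sqrt(dt)) = 1.161834; d = 1/u = 0.860708
p = (exp((r-q)*dt) - d) / (u - d) = 0.512759
Discount per step: exp(-r*dt) = 0.985112
Stock lattice S(k, i) with i counting down-moves:
  k=0: S(0,0) = 0.9500
  k=1: S(1,0) = 1.1037; S(1,1) = 0.8177
  k=2: S(2,0) = 1.2824; S(2,1) = 0.9500; S(2,2) = 0.7038
  k=3: S(3,0) = 1.4899; S(3,1) = 1.1037; S(3,2) = 0.8177; S(3,3) = 0.6057
  k=4: S(4,0) = 1.7310; S(4,1) = 1.2824; S(4,2) = 0.9500; S(4,3) = 0.7038; S(4,4) = 0.5214
Terminal payoffs V(N, i) = max(S_T - K, 0):
  V(4,0) = 0.901013; V(4,1) = 0.452366; V(4,2) = 0.120000; V(4,3) = 0.000000; V(4,4) = 0.000000
Backward induction: V(k, i) = exp(-r*dt) * [p * V(k+1, i) + (1-p) * V(k+1, i+1)].
  V(3,0) = exp(-r*dt) * [p*0.901013 + (1-p)*0.452366] = 0.672254
  V(3,1) = exp(-r*dt) * [p*0.452366 + (1-p)*0.120000] = 0.286100
  V(3,2) = exp(-r*dt) * [p*0.120000 + (1-p)*0.000000] = 0.060615
  V(3,3) = exp(-r*dt) * [p*0.000000 + (1-p)*0.000000] = 0.000000
  V(2,0) = exp(-r*dt) * [p*0.672254 + (1-p)*0.286100] = 0.476896
  V(2,1) = exp(-r*dt) * [p*0.286100 + (1-p)*0.060615] = 0.173610
  V(2,2) = exp(-r*dt) * [p*0.060615 + (1-p)*0.000000] = 0.030618
  V(1,0) = exp(-r*dt) * [p*0.476896 + (1-p)*0.173610] = 0.324223
  V(1,1) = exp(-r*dt) * [p*0.173610 + (1-p)*0.030618] = 0.102391
  V(0,0) = exp(-r*dt) * [p*0.324223 + (1-p)*0.102391] = 0.212919


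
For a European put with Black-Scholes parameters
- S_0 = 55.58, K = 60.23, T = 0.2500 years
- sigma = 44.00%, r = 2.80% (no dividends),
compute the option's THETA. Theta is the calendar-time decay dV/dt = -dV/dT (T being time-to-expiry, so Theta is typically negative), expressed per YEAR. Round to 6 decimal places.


Answer: Theta = -8.391636

Derivation:
d1 = -0.2233961034; d2 = -0.4433961034
phi(d1) = 0.3891106834; exp(-qT) = 1.0000000000; exp(-rT) = 0.9930244429
Theta = -S*exp(-qT)*phi(d1)*sigma/(2*sqrt(T)) + r*K*exp(-rT)*N(-d2) - q*S*exp(-qT)*N(-d1)
N(-d1) = 0.5883863816; N(-d2) = 0.6712603731; sqrt(T) = 0.5000000000
Term 1 = -55.5800 * 1.0000000000 * 0.3891106834 * 0.4400 / (2 * 0.5000000000) = -9.5157795847
Term 2 = 0.0280 * 60.2300 * 0.9930244429 * 0.6712603731 = 1.1241437316
Term 3 = 0 (no dividend yield, q = 0)
Theta = -9.5157795847 + (1.1241437316) + (0.0000000000) = -8.391636


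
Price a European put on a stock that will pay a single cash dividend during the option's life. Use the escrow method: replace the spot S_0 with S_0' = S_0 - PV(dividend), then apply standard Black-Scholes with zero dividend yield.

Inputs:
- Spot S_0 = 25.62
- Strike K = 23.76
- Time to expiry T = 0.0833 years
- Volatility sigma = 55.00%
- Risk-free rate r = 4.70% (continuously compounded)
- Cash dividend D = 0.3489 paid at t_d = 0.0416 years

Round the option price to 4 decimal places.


Answer: Price = 0.8757

Derivation:
PV(D) = D * exp(-r * t_d) = 0.3489 * 0.99804671 = 0.34821850
S_0' = S_0 - PV(D) = 25.6200 - 0.34821850 = 25.27178150
d1 = (ln(S_0'/K) + (r + sigma^2/2)*T) / (sigma*sqrt(T)) = 0.49262544
d2 = d1 - sigma*sqrt(T) = 0.33388587
exp(-rT) = 0.99609255
N(-d1) = 0.31113864; N(-d2) = 0.36923284
P = K * exp(-rT) * N(-d2) - S_0' * N(-d1) = 23.7600 * 0.99609255 * 0.36923284 - 25.27178150 * 0.31113864 = 0.8757


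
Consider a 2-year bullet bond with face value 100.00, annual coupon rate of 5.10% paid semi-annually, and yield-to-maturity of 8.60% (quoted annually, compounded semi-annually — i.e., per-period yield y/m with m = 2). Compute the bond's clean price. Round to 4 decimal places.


Answer: Price = 93.6923

Derivation:
Coupon per period c = face * coupon_rate / m = 2.550000
Periods per year m = 2; per-period yield y/m = 0.043000
Number of cashflows N = 4
Cashflows (t years, CF_t, discount factor 1/(1+y/m)^(m*t), PV):
  t = 0.5000: CF_t = 2.550000, DF = 0.958773, PV = 2.444871
  t = 1.0000: CF_t = 2.550000, DF = 0.919245, PV = 2.344075
  t = 1.5000: CF_t = 2.550000, DF = 0.881347, PV = 2.247436
  t = 2.0000: CF_t = 102.550000, DF = 0.845012, PV = 86.655959
Price P = sum_t PV_t = 93.692340


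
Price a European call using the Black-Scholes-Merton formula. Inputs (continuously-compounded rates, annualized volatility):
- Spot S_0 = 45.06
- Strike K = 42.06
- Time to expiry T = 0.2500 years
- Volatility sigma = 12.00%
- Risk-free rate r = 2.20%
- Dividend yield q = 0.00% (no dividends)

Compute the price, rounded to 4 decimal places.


Answer: Price = 3.3652

Derivation:
d1 = (ln(S/K) + (r - q + 0.5*sigma^2) * T) / (sigma * sqrt(T)) = 1.26996275
d2 = d1 - sigma * sqrt(T) = 1.20996275
exp(-rT) = 0.99451510; exp(-qT) = 1.00000000
C = S_0 * exp(-qT) * N(d1) - K * exp(-rT) * N(d2)
N(d1) = 0.89795105; N(d2) = 0.88685341
C = 45.0600 * 1.00000000 * 0.89795105 - 42.0600 * 0.99451510 * 0.88685341 = 3.3652


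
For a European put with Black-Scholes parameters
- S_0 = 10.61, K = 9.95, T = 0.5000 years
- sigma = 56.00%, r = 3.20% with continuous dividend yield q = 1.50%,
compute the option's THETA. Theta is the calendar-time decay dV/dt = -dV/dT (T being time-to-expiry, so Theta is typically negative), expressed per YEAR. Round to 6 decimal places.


d1 = 0.3816467467; d2 = -0.0143330508
phi(d1) = 0.3709211944; exp(-qT) = 0.9925280548; exp(-rT) = 0.9841273201
Theta = -S*exp(-qT)*phi(d1)*sigma/(2*sqrt(T)) + r*K*exp(-rT)*N(-d2) - q*S*exp(-qT)*N(-d1)
N(-d1) = 0.3513617026; N(-d2) = 0.5057178642; sqrt(T) = 0.7071067812
Term 1 = -10.6100 * 0.9925280548 * 0.3709211944 * 0.5600 / (2 * 0.7071067812) = -1.5467241056
Term 2 = 0.0320 * 9.9500 * 0.9841273201 * 0.5057178642 = 0.1584647400
Term 3 = -0.0150 * 10.6100 * 0.9925280548 * 0.3513617026 = -0.0555013897
Theta = -1.5467241056 + (0.1584647400) + (-0.0555013897) = -1.443761

Answer: Theta = -1.443761


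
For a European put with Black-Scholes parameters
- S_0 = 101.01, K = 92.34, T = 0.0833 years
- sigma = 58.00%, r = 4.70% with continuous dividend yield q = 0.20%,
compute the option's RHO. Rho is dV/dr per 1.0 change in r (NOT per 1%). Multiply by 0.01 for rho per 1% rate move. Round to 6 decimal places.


d1 = 0.6421917107; d2 = 0.4747936223
phi(d1) = 0.3246058409; exp(-qT) = 0.9998334139; exp(-rT) = 0.9960925540
N(-d2) = 0.3174670396
Rho = -K*T*exp(-rT)*N(-d2) = -92.3400 * 0.0833 * 0.9960925540 * 0.3174670396 = -2.432390

Answer: Rho = -2.432390


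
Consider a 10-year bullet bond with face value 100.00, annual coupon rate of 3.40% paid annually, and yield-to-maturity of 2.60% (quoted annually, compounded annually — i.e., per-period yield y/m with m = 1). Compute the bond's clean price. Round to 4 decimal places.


Coupon per period c = face * coupon_rate / m = 3.400000
Periods per year m = 1; per-period yield y/m = 0.026000
Number of cashflows N = 10
Cashflows (t years, CF_t, discount factor 1/(1+y/m)^(m*t), PV):
  t = 1.0000: CF_t = 3.400000, DF = 0.974659, PV = 3.313840
  t = 2.0000: CF_t = 3.400000, DF = 0.949960, PV = 3.229864
  t = 3.0000: CF_t = 3.400000, DF = 0.925887, PV = 3.148015
  t = 4.0000: CF_t = 3.400000, DF = 0.902424, PV = 3.068241
  t = 5.0000: CF_t = 3.400000, DF = 0.879555, PV = 2.990488
  t = 6.0000: CF_t = 3.400000, DF = 0.857266, PV = 2.914706
  t = 7.0000: CF_t = 3.400000, DF = 0.835542, PV = 2.840844
  t = 8.0000: CF_t = 3.400000, DF = 0.814369, PV = 2.768854
  t = 9.0000: CF_t = 3.400000, DF = 0.793732, PV = 2.698688
  t = 10.0000: CF_t = 103.400000, DF = 0.773618, PV = 79.992069
Price P = sum_t PV_t = 106.965610

Answer: Price = 106.9656


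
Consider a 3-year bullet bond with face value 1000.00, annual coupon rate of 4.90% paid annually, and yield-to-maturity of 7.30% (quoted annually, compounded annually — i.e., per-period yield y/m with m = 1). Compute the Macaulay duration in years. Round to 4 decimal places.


Coupon per period c = face * coupon_rate / m = 49.000000
Periods per year m = 1; per-period yield y/m = 0.073000
Number of cashflows N = 3
Cashflows (t years, CF_t, discount factor 1/(1+y/m)^(m*t), PV):
  t = 1.0000: CF_t = 49.000000, DF = 0.931966, PV = 45.666356
  t = 2.0000: CF_t = 49.000000, DF = 0.868561, PV = 42.559512
  t = 3.0000: CF_t = 1049.000000, DF = 0.809470, PV = 849.134179
Price P = sum_t PV_t = 937.360047
Macaulay numerator sum_t t * PV_t:
  t * PV_t at t = 1.0000: 45.666356
  t * PV_t at t = 2.0000: 85.119023
  t * PV_t at t = 3.0000: 2547.402537
Macaulay duration D = (sum_t t * PV_t) / P = 2678.187916 / 937.360047 = 2.857160

Answer: Macaulay duration = 2.8572 years


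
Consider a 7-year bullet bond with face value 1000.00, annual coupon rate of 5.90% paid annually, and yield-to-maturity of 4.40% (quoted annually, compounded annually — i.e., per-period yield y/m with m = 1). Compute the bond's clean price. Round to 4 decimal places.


Coupon per period c = face * coupon_rate / m = 59.000000
Periods per year m = 1; per-period yield y/m = 0.044000
Number of cashflows N = 7
Cashflows (t years, CF_t, discount factor 1/(1+y/m)^(m*t), PV):
  t = 1.0000: CF_t = 59.000000, DF = 0.957854, PV = 56.513410
  t = 2.0000: CF_t = 59.000000, DF = 0.917485, PV = 54.131619
  t = 3.0000: CF_t = 59.000000, DF = 0.878817, PV = 51.850210
  t = 4.0000: CF_t = 59.000000, DF = 0.841779, PV = 49.664952
  t = 5.0000: CF_t = 59.000000, DF = 0.806302, PV = 47.571793
  t = 6.0000: CF_t = 59.000000, DF = 0.772320, PV = 45.566851
  t = 7.0000: CF_t = 1059.000000, DF = 0.739770, PV = 783.416058
Price P = sum_t PV_t = 1088.714892

Answer: Price = 1088.7149


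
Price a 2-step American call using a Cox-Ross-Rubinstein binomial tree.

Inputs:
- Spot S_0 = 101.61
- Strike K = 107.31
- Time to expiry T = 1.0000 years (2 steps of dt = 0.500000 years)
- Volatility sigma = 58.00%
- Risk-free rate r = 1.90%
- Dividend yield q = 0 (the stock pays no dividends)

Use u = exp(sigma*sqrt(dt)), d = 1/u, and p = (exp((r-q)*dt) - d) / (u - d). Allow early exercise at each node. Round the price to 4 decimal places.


dt = T/N = 0.500000
u = exp(sigma*sqrt(dt)) = 1.507002; d = 1/u = 0.663569
p = (exp((r-q)*dt) - d) / (u - d) = 0.410200
Discount per step: exp(-r*dt) = 0.990545
Stock lattice S(k, i) with i counting down-moves:
  k=0: S(0,0) = 101.6100
  k=1: S(1,0) = 153.1264; S(1,1) = 67.4253
  k=2: S(2,0) = 230.7618; S(2,1) = 101.6100; S(2,2) = 44.7413
Terminal payoffs V(N, i) = max(S_T - K, 0):
  V(2,0) = 123.451757; V(2,1) = 0.000000; V(2,2) = 0.000000
Backward induction: V(k, i) = exp(-r*dt) * [p * V(k+1, i) + (1-p) * V(k+1, i+1)]; then take max(V_cont, immediate exercise) for American.
  V(1,0) = exp(-r*dt) * [p*123.451757 + (1-p)*0.000000] = 50.161116; exercise = 45.816425; V(1,0) = max -> 50.161116
  V(1,1) = exp(-r*dt) * [p*0.000000 + (1-p)*0.000000] = 0.000000; exercise = 0.000000; V(1,1) = max -> 0.000000
  V(0,0) = exp(-r*dt) * [p*50.161116 + (1-p)*0.000000] = 20.381545; exercise = 0.000000; V(0,0) = max -> 20.381545

Answer: Price = V(0,0) = 20.3815


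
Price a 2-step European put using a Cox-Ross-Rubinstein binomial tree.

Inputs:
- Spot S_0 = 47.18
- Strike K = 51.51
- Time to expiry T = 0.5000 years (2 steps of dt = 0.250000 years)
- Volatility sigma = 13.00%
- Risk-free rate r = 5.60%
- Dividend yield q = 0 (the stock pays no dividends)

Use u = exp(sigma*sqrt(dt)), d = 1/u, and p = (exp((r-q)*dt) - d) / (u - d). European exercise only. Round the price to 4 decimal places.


Answer: Price = V(0,0) = 3.6646

Derivation:
dt = T/N = 0.250000
u = exp(sigma*sqrt(dt)) = 1.067159; d = 1/u = 0.937067
p = (exp((r-q)*dt) - d) / (u - d) = 0.592129
Discount per step: exp(-r*dt) = 0.986098
Stock lattice S(k, i) with i counting down-moves:
  k=0: S(0,0) = 47.1800
  k=1: S(1,0) = 50.3486; S(1,1) = 44.2108
  k=2: S(2,0) = 53.7299; S(2,1) = 47.1800; S(2,2) = 41.4285
Terminal payoffs V(N, i) = max(K - S_T, 0):
  V(2,0) = 0.000000; V(2,1) = 4.330000; V(2,2) = 10.081458
Backward induction: V(k, i) = exp(-r*dt) * [p * V(k+1, i) + (1-p) * V(k+1, i+1)].
  V(1,0) = exp(-r*dt) * [p*0.000000 + (1-p)*4.330000] = 1.741528
  V(1,1) = exp(-r*dt) * [p*4.330000 + (1-p)*10.081458] = 6.583042
  V(0,0) = exp(-r*dt) * [p*1.741528 + (1-p)*6.583042] = 3.664576


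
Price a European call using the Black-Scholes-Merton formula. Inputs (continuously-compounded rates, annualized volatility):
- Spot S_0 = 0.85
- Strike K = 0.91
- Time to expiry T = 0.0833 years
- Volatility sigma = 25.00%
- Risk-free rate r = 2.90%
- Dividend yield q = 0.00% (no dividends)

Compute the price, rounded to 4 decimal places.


Answer: Price = 0.0062

Derivation:
d1 = (ln(S/K) + (r - q + 0.5*sigma^2) * T) / (sigma * sqrt(T)) = -0.87575353
d2 = d1 - sigma * sqrt(T) = -0.94790787
exp(-rT) = 0.99758722; exp(-qT) = 1.00000000
C = S_0 * exp(-qT) * N(d1) - K * exp(-rT) * N(d2)
N(d1) = 0.19058202; N(d2) = 0.17158818
C = 0.8500 * 1.00000000 * 0.19058202 - 0.9100 * 0.99758722 * 0.17158818 = 0.0062


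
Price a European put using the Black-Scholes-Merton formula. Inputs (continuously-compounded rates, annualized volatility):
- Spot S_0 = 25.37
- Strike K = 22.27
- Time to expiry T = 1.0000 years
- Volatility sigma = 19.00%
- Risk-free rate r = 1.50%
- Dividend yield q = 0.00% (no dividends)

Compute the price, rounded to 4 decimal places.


Answer: Price = 0.5715

Derivation:
d1 = (ln(S/K) + (r - q + 0.5*sigma^2) * T) / (sigma * sqrt(T)) = 0.85987838
d2 = d1 - sigma * sqrt(T) = 0.66987838
exp(-rT) = 0.98511194; exp(-qT) = 1.00000000
P = K * exp(-rT) * N(-d2) - S_0 * exp(-qT) * N(-d1)
N(-d1) = 0.19492804; N(-d2) = 0.25146766
P = 22.2700 * 0.98511194 * 0.25146766 - 25.3700 * 1.00000000 * 0.19492804 = 0.5715


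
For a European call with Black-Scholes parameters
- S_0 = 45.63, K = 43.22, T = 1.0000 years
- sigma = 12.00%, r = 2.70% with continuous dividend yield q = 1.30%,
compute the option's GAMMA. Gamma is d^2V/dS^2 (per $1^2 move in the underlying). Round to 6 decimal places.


d1 = 0.6288503655; d2 = 0.5088503655
phi(d1) = 0.3273697790; exp(-qT) = 0.9870841350; exp(-rT) = 0.9733612415
Gamma = exp(-qT) * phi(d1) / (S * sigma * sqrt(T)) = 0.9870841350 * 0.3273697790 / (45.6300 * 0.1200 * 1.0000000000) = 0.059015

Answer: Gamma = 0.059015


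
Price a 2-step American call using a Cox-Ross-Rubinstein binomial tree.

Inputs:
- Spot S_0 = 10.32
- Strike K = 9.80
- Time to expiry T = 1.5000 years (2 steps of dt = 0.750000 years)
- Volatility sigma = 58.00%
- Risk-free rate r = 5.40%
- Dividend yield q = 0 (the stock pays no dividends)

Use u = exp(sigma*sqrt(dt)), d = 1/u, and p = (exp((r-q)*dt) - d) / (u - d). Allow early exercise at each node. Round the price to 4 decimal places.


Answer: Price = V(0,0) = 3.1732

Derivation:
dt = T/N = 0.750000
u = exp(sigma*sqrt(dt)) = 1.652509; d = 1/u = 0.605140
p = (exp((r-q)*dt) - d) / (u - d) = 0.416464
Discount per step: exp(-r*dt) = 0.960309
Stock lattice S(k, i) with i counting down-moves:
  k=0: S(0,0) = 10.3200
  k=1: S(1,0) = 17.0539; S(1,1) = 6.2450
  k=2: S(2,0) = 28.1817; S(2,1) = 10.3200; S(2,2) = 3.7791
Terminal payoffs V(N, i) = max(S_T - K, 0):
  V(2,0) = 18.381711; V(2,1) = 0.520000; V(2,2) = 0.000000
Backward induction: V(k, i) = exp(-r*dt) * [p * V(k+1, i) + (1-p) * V(k+1, i+1)]; then take max(V_cont, immediate exercise) for American.
  V(1,0) = exp(-r*dt) * [p*18.381711 + (1-p)*0.520000] = 7.642863; exercise = 7.253893; V(1,0) = max -> 7.642863
  V(1,1) = exp(-r*dt) * [p*0.520000 + (1-p)*0.000000] = 0.207966; exercise = 0.000000; V(1,1) = max -> 0.207966
  V(0,0) = exp(-r*dt) * [p*7.642863 + (1-p)*0.207966] = 3.173178; exercise = 0.520000; V(0,0) = max -> 3.173178


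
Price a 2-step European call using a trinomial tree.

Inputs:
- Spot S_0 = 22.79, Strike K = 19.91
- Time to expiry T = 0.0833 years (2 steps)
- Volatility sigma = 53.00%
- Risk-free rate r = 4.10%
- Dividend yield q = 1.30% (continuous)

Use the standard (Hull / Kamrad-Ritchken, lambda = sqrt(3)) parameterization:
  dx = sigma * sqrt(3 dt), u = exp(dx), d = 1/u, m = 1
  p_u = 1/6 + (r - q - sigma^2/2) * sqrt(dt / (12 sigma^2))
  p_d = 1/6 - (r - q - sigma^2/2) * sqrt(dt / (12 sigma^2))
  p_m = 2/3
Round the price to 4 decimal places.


dt = T/N = 0.041650; dx = sigma*sqrt(3*dt) = 0.187346
u = exp(dx) = 1.206044; d = 1/u = 0.829157
p_u = 0.154167, p_m = 0.666667, p_d = 0.179166
Discount per step: exp(-r*dt) = 0.998294
Stock lattice S(k, j) with j the centered position index:
  k=0: S(0,+0) = 22.7900
  k=1: S(1,-1) = 18.8965; S(1,+0) = 22.7900; S(1,+1) = 27.4857
  k=2: S(2,-2) = 15.6682; S(2,-1) = 18.8965; S(2,+0) = 22.7900; S(2,+1) = 27.4857; S(2,+2) = 33.1490
Terminal payoffs V(N, j) = max(S_T - K, 0):
  V(2,-2) = 0.000000; V(2,-1) = 0.000000; V(2,+0) = 2.880000; V(2,+1) = 7.575749; V(2,+2) = 13.239031
Backward induction: V(k, j) = exp(-r*dt) * [p_u * V(k+1, j+1) + p_m * V(k+1, j) + p_d * V(k+1, j-1)]
  V(1,-1) = exp(-r*dt) * [p_u*2.880000 + p_m*0.000000 + p_d*0.000000] = 0.443243
  V(1,+0) = exp(-r*dt) * [p_u*7.575749 + p_m*2.880000 + p_d*0.000000] = 3.082661
  V(1,+1) = exp(-r*dt) * [p_u*13.239031 + p_m*7.575749 + p_d*2.880000] = 7.594540
  V(0,+0) = exp(-r*dt) * [p_u*7.594540 + p_m*3.082661 + p_d*0.443243] = 3.299709

Answer: Price = V(0,0) = 3.2997


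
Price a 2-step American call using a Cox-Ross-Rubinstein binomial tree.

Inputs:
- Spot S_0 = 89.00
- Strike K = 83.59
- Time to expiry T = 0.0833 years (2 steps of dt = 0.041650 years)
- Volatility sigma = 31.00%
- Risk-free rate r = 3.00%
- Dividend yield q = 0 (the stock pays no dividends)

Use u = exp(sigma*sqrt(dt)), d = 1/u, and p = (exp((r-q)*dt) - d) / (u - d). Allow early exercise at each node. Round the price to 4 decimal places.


dt = T/N = 0.041650
u = exp(sigma*sqrt(dt)) = 1.065310; d = 1/u = 0.938694
p = (exp((r-q)*dt) - d) / (u - d) = 0.494063
Discount per step: exp(-r*dt) = 0.998751
Stock lattice S(k, i) with i counting down-moves:
  k=0: S(0,0) = 89.0000
  k=1: S(1,0) = 94.8126; S(1,1) = 83.5438
  k=2: S(2,0) = 101.0048; S(2,1) = 89.0000; S(2,2) = 78.4220
Terminal payoffs V(N, i) = max(S_T - K, 0):
  V(2,0) = 17.414799; V(2,1) = 5.410000; V(2,2) = 0.000000
Backward induction: V(k, i) = exp(-r*dt) * [p * V(k+1, i) + (1-p) * V(k+1, i+1)]; then take max(V_cont, immediate exercise) for American.
  V(1,0) = exp(-r*dt) * [p*17.414799 + (1-p)*5.410000] = 11.326970; exercise = 11.222589; V(1,0) = max -> 11.326970
  V(1,1) = exp(-r*dt) * [p*5.410000 + (1-p)*0.000000] = 2.669545; exercise = 0.000000; V(1,1) = max -> 2.669545
  V(0,0) = exp(-r*dt) * [p*11.326970 + (1-p)*2.669545] = 6.938187; exercise = 5.410000; V(0,0) = max -> 6.938187

Answer: Price = V(0,0) = 6.9382


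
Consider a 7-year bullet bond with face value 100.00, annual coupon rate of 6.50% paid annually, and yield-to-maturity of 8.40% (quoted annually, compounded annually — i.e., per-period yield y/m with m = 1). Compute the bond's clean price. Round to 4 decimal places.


Coupon per period c = face * coupon_rate / m = 6.500000
Periods per year m = 1; per-period yield y/m = 0.084000
Number of cashflows N = 7
Cashflows (t years, CF_t, discount factor 1/(1+y/m)^(m*t), PV):
  t = 1.0000: CF_t = 6.500000, DF = 0.922509, PV = 5.996310
  t = 2.0000: CF_t = 6.500000, DF = 0.851023, PV = 5.531651
  t = 3.0000: CF_t = 6.500000, DF = 0.785077, PV = 5.102999
  t = 4.0000: CF_t = 6.500000, DF = 0.724241, PV = 4.707564
  t = 5.0000: CF_t = 6.500000, DF = 0.668119, PV = 4.342771
  t = 6.0000: CF_t = 6.500000, DF = 0.616346, PV = 4.006246
  t = 7.0000: CF_t = 106.500000, DF = 0.568585, PV = 60.554250
Price P = sum_t PV_t = 90.241793

Answer: Price = 90.2418


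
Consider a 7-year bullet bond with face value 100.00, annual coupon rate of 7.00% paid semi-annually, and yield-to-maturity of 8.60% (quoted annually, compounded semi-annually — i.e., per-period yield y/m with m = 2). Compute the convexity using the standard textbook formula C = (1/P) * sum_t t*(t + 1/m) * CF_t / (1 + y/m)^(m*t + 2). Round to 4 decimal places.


Coupon per period c = face * coupon_rate / m = 3.500000
Periods per year m = 2; per-period yield y/m = 0.043000
Number of cashflows N = 14
Cashflows (t years, CF_t, discount factor 1/(1+y/m)^(m*t), PV):
  t = 0.5000: CF_t = 3.500000, DF = 0.958773, PV = 3.355705
  t = 1.0000: CF_t = 3.500000, DF = 0.919245, PV = 3.217358
  t = 1.5000: CF_t = 3.500000, DF = 0.881347, PV = 3.084716
  t = 2.0000: CF_t = 3.500000, DF = 0.845012, PV = 2.957541
  t = 2.5000: CF_t = 3.500000, DF = 0.810174, PV = 2.835610
  t = 3.0000: CF_t = 3.500000, DF = 0.776773, PV = 2.718706
  t = 3.5000: CF_t = 3.500000, DF = 0.744749, PV = 2.606621
  t = 4.0000: CF_t = 3.500000, DF = 0.714045, PV = 2.499157
  t = 4.5000: CF_t = 3.500000, DF = 0.684607, PV = 2.396124
  t = 5.0000: CF_t = 3.500000, DF = 0.656382, PV = 2.297338
  t = 5.5000: CF_t = 3.500000, DF = 0.629322, PV = 2.202625
  t = 6.0000: CF_t = 3.500000, DF = 0.603376, PV = 2.111817
  t = 6.5000: CF_t = 3.500000, DF = 0.578501, PV = 2.024753
  t = 7.0000: CF_t = 103.500000, DF = 0.554651, PV = 57.406363
Price P = sum_t PV_t = 91.714434
Convexity numerator sum_t t*(t + 1/m) * CF_t / (1+y/m)^(m*t + 2):
  t = 0.5000: term = 1.542358
  t = 1.0000: term = 4.436312
  t = 1.5000: term = 8.506830
  t = 2.0000: term = 13.593528
  t = 2.5000: term = 19.549657
  t = 3.0000: term = 26.241151
  t = 3.5000: term = 33.545734
  t = 4.0000: term = 41.352090
  t = 4.5000: term = 49.559072
  t = 5.0000: term = 58.074976
  t = 5.5000: term = 66.816846
  t = 6.0000: term = 75.709841
  t = 6.5000: term = 84.686623
  t = 7.0000: term = 2770.452563
Convexity = (1/P) * sum = 3254.067582 / 91.714434 = 35.480430

Answer: Convexity = 35.4804


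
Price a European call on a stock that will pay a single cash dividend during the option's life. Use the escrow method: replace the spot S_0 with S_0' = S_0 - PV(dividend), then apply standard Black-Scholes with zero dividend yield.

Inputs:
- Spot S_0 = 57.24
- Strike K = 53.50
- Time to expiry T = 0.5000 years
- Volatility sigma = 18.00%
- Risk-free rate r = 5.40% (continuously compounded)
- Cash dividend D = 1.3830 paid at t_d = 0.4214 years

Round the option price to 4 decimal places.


Answer: Price = 5.0568

Derivation:
PV(D) = D * exp(-r * t_d) = 1.3830 * 0.97750136 = 1.35188438
S_0' = S_0 - PV(D) = 57.2400 - 1.35188438 = 55.88811562
d1 = (ln(S_0'/K) + (r + sigma^2/2)*T) / (sigma*sqrt(T)) = 0.61887638
d2 = d1 - sigma*sqrt(T) = 0.49159716
exp(-rT) = 0.97336124
N(d1) = 0.73200110; N(d2) = 0.68849792
C = S_0' * N(d1) - K * exp(-rT) * N(d2) = 55.88811562 * 0.73200110 - 53.5000 * 0.97336124 * 0.68849792 = 5.0568


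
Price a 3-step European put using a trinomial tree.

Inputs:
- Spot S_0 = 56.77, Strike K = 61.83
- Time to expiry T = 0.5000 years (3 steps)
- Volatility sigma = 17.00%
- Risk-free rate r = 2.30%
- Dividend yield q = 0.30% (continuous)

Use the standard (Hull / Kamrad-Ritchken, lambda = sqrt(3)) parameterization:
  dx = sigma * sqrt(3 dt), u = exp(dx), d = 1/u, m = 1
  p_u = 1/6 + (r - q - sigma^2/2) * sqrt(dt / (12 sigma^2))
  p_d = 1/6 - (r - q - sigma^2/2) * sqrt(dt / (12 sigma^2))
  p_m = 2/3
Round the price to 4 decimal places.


Answer: Price = V(0,0) = 5.6535

Derivation:
dt = T/N = 0.166667; dx = sigma*sqrt(3*dt) = 0.120208
u = exp(dx) = 1.127732; d = 1/u = 0.886736
p_u = 0.170514, p_m = 0.666667, p_d = 0.162819
Discount per step: exp(-r*dt) = 0.996174
Stock lattice S(k, j) with j the centered position index:
  k=0: S(0,+0) = 56.7700
  k=1: S(1,-1) = 50.3400; S(1,+0) = 56.7700; S(1,+1) = 64.0213
  k=2: S(2,-2) = 44.6383; S(2,-1) = 50.3400; S(2,+0) = 56.7700; S(2,+1) = 64.0213; S(2,+2) = 72.1989
  k=3: S(3,-3) = 39.5824; S(3,-2) = 44.6383; S(3,-1) = 50.3400; S(3,+0) = 56.7700; S(3,+1) = 64.0213; S(3,+2) = 72.1989; S(3,+3) = 81.4209
Terminal payoffs V(N, j) = max(K - S_T, 0):
  V(3,-3) = 22.247640; V(3,-2) = 17.191723; V(3,-1) = 11.490006; V(3,+0) = 5.060000; V(3,+1) = 0.000000; V(3,+2) = 0.000000; V(3,+3) = 0.000000
Backward induction: V(k, j) = exp(-r*dt) * [p_u * V(k+1, j+1) + p_m * V(k+1, j) + p_d * V(k+1, j-1)]
  V(2,-2) = exp(-r*dt) * [p_u*11.490006 + p_m*17.191723 + p_d*22.247640] = 16.977495
  V(2,-1) = exp(-r*dt) * [p_u*5.060000 + p_m*11.490006 + p_d*17.191723] = 11.278630
  V(2,+0) = exp(-r*dt) * [p_u*0.000000 + p_m*5.060000 + p_d*11.490006] = 5.224063
  V(2,+1) = exp(-r*dt) * [p_u*0.000000 + p_m*0.000000 + p_d*5.060000] = 0.820713
  V(2,+2) = exp(-r*dt) * [p_u*0.000000 + p_m*0.000000 + p_d*0.000000] = 0.000000
  V(1,-1) = exp(-r*dt) * [p_u*5.224063 + p_m*11.278630 + p_d*16.977495] = 11.131373
  V(1,+0) = exp(-r*dt) * [p_u*0.820713 + p_m*5.224063 + p_d*11.278630] = 5.438143
  V(1,+1) = exp(-r*dt) * [p_u*0.000000 + p_m*0.820713 + p_d*5.224063] = 1.392372
  V(0,+0) = exp(-r*dt) * [p_u*1.392372 + p_m*5.438143 + p_d*11.131373] = 5.653535


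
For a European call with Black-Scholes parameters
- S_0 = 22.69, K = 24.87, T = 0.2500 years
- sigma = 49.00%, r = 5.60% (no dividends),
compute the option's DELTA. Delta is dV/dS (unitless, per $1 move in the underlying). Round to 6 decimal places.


Answer: Delta = 0.422776

Derivation:
d1 = -0.1947977919; d2 = -0.4397977919
phi(d1) = 0.3914444659; exp(-qT) = 1.0000000000; exp(-rT) = 0.9860975443
N(d1) = 0.4227756255
Delta = exp(-qT) * N(d1) = 1.0000000000 * 0.4227756255 = 0.422776


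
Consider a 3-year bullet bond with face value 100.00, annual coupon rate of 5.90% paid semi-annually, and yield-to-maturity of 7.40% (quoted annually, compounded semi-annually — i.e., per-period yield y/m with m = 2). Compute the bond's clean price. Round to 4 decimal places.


Coupon per period c = face * coupon_rate / m = 2.950000
Periods per year m = 2; per-period yield y/m = 0.037000
Number of cashflows N = 6
Cashflows (t years, CF_t, discount factor 1/(1+y/m)^(m*t), PV):
  t = 0.5000: CF_t = 2.950000, DF = 0.964320, PV = 2.844744
  t = 1.0000: CF_t = 2.950000, DF = 0.929913, PV = 2.743244
  t = 1.5000: CF_t = 2.950000, DF = 0.896734, PV = 2.645366
  t = 2.0000: CF_t = 2.950000, DF = 0.864739, PV = 2.550980
  t = 2.5000: CF_t = 2.950000, DF = 0.833885, PV = 2.459961
  t = 3.0000: CF_t = 102.950000, DF = 0.804132, PV = 82.785412
Price P = sum_t PV_t = 96.029707

Answer: Price = 96.0297


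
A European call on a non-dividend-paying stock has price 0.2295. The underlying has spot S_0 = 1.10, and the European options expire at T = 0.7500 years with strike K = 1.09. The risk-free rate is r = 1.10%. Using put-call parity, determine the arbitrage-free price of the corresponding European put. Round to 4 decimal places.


Put-call parity: C - P = S_0 * exp(-qT) - K * exp(-rT).
S_0 * exp(-qT) = 1.1000 * 1.00000000 = 1.10000000
K * exp(-rT) = 1.0900 * 0.99178394 = 1.08104449
P = C - S*exp(-qT) + K*exp(-rT)
P = 0.2295 - 1.10000000 + 1.08104449 = 0.2105

Answer: Put price = 0.2105


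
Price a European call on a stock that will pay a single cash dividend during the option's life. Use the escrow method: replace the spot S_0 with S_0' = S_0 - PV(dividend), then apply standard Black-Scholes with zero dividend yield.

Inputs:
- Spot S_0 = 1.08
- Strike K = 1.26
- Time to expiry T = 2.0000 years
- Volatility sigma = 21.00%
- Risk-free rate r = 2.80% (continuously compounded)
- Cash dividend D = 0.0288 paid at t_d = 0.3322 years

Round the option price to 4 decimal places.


PV(D) = D * exp(-r * t_d) = 0.0288 * 0.99074153 = 0.02853336
S_0' = S_0 - PV(D) = 1.0800 - 0.02853336 = 1.05146664
d1 = (ln(S_0'/K) + (r + sigma^2/2)*T) / (sigma*sqrt(T)) = -0.27215438
d2 = d1 - sigma*sqrt(T) = -0.56913923
exp(-rT) = 0.94553914
N(d1) = 0.39275166; N(d2) = 0.28463083
C = S_0' * N(d1) - K * exp(-rT) * N(d2) = 1.05146664 * 0.39275166 - 1.2600 * 0.94553914 * 0.28463083 = 0.0739

Answer: Price = 0.0739


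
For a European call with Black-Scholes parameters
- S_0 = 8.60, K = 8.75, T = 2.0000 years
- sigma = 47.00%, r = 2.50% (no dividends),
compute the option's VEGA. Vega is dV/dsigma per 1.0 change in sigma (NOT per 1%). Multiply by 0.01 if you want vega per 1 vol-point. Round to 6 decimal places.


Answer: Vega = 4.511399

Derivation:
d1 = 0.3815495578; d2 = -0.2831308165
phi(d1) = 0.3709349511; exp(-qT) = 1.0000000000; exp(-rT) = 0.9512294245
Vega = S * exp(-qT) * phi(d1) * sqrt(T) = 8.6000 * 1.0000000000 * 0.3709349511 * 1.4142135624 = 4.511399


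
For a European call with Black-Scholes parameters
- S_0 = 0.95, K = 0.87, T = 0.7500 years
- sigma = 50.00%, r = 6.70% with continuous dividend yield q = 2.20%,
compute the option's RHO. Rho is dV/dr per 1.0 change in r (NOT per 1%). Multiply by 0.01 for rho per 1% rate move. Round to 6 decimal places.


Answer: Rho = 0.326240

Derivation:
d1 = 0.4976038162; d2 = 0.0645911144
phi(d1) = 0.3524863742; exp(-qT) = 0.9836353794; exp(-rT) = 0.9509916469
N(d2) = 0.5257502202
Rho = K*T*exp(-rT)*N(d2) = 0.8700 * 0.7500 * 0.9509916469 * 0.5257502202 = 0.326240


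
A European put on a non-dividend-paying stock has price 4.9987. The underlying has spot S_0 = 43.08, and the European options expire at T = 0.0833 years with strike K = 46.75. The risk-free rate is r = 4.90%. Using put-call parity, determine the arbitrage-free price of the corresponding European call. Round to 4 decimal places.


Put-call parity: C - P = S_0 * exp(-qT) - K * exp(-rT).
S_0 * exp(-qT) = 43.0800 * 1.00000000 = 43.08000000
K * exp(-rT) = 46.7500 * 0.99592662 = 46.55956943
C = P + S*exp(-qT) - K*exp(-rT)
C = 4.9987 + 43.08000000 - 46.55956943 = 1.5191

Answer: Call price = 1.5191
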